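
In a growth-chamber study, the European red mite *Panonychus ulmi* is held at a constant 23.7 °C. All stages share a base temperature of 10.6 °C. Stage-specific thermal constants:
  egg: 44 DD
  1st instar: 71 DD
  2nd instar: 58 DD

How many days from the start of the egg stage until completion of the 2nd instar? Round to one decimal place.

13.2 days

Daily accumulation at 23.7 °C = 23.7 − 10.6 = 13.1 DD/day.
Total K = 44 + 71 + 58 = 173 DD.
Total duration = 173 / 13.1 = 13.206 ≈ 13.2 days.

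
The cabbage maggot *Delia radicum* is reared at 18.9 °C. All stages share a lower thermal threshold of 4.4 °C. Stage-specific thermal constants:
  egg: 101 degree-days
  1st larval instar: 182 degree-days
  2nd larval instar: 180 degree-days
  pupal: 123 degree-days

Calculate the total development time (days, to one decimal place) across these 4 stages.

Daily accumulation at 18.9 °C = 18.9 − 4.4 = 14.5 DD/day.
Total K = 101 + 182 + 180 + 123 = 586 DD.
Total duration = 586 / 14.5 = 40.414 ≈ 40.4 days.

40.4 days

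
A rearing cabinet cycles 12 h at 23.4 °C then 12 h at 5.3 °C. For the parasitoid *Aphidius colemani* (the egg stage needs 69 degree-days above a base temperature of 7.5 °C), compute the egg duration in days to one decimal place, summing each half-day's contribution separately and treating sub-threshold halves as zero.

Day half: max(0, 23.4 − 7.5) × 0.5 = 15.9 × 0.5 = 7.95 DD.
Night half: max(0, 5.3 − 7.5) × 0.5 = 0.0 × 0.5 = 0.00 DD.
Per 24 h: 7.95 DD/day.
Duration = 69 / 7.95 = 8.679 ≈ 8.7 days.

8.7 days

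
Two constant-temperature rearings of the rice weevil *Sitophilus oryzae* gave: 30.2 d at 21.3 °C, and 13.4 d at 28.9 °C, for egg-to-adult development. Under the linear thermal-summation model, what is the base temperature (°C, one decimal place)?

Equal thermal constants: D₁(T₁ − T_b) = D₂(T₂ − T_b).
30.2·(21.3 − T_b) = 13.4·(28.9 − T_b)
T_b = (30.2·21.3 − 13.4·28.9) / (30.2 − 13.4) = 256.00 / 16.8 = 15.238 °C ≈ 15.2 °C.

15.2 °C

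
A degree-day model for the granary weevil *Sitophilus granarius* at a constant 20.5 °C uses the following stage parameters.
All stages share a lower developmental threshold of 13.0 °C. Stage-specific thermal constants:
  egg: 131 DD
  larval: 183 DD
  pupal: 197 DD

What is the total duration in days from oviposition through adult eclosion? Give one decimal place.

Daily accumulation at 20.5 °C = 20.5 − 13.0 = 7.5 DD/day.
Total K = 131 + 183 + 197 = 511 DD.
Total duration = 511 / 7.5 = 68.133 ≈ 68.1 days.

68.1 days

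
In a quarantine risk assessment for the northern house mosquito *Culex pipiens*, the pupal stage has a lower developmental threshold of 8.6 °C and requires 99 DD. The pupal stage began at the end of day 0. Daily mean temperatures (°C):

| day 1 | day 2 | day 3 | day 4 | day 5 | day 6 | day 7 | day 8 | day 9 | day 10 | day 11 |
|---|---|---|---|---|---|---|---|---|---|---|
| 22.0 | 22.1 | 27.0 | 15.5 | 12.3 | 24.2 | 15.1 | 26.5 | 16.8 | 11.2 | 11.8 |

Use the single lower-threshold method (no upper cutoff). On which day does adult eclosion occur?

Daily DD above 8.6 °C: 13.4, 13.5, 18.4, 6.9, 3.7, 15.6, 6.5, 17.9, 8.2, 2.6, 3.2.
Cumulative: 13.4, 26.9, 45.3, 52.2, 55.9, 71.5, 78.0, 95.9, 104.1, 106.7, 109.9.
The total first reaches 99 DD on day 9.

day 9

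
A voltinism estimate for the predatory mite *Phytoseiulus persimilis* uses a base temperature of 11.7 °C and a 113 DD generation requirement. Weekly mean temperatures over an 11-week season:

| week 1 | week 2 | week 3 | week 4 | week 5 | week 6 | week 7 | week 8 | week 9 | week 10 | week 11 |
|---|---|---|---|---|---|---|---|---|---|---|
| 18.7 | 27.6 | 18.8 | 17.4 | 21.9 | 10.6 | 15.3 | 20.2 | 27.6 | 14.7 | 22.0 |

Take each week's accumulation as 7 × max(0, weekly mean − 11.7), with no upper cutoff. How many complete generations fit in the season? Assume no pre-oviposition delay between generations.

Weekly DD (7 × max(0, T̄ − 11.7)): 49.0, 111.3, 49.7, 39.9, 71.4, 0.0, 25.2, 59.5, 111.3, 21.0, 72.1.
Season total = 610.4 DD.
Complete generations = ⌊610.4 / 113⌋ = 5.

5 generations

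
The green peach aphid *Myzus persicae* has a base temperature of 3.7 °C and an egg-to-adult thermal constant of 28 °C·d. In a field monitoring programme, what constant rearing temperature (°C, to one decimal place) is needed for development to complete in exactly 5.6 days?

Required daily accumulation = 28 / 5.6 = 5.000 DD/day.
T = T_base + 5.000 = 3.7 + 5.000 = 8.700 ≈ 8.7 °C.

8.7 °C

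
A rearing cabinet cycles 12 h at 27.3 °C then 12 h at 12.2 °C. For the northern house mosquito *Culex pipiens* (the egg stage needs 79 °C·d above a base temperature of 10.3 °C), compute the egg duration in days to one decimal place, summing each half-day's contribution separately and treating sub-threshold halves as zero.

Day half: max(0, 27.3 − 10.3) × 0.5 = 17.0 × 0.5 = 8.50 DD.
Night half: max(0, 12.2 − 10.3) × 0.5 = 1.9 × 0.5 = 0.95 DD.
Per 24 h: 9.45 DD/day.
Duration = 79 / 9.45 = 8.360 ≈ 8.4 days.

8.4 days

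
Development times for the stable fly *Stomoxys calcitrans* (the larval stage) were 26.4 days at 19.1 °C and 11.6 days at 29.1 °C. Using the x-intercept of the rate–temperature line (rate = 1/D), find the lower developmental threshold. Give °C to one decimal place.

11.3 °C

Linear rate model ⇒ the product D·(T − T_b) is constant across temperatures.
26.4·(19.1 − T_b) = 11.6·(29.1 − T_b)
T_b = (26.4·19.1 − 11.6·29.1) / (26.4 − 11.6) = 166.68 / 14.8 = 11.262 °C ≈ 11.3 °C.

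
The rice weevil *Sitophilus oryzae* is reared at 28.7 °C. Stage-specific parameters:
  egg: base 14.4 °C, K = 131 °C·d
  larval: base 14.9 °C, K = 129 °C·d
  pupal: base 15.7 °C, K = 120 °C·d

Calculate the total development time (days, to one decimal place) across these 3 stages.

27.7 days

egg: 131 / (28.7 − 14.4) = 131 / 14.3 = 9.161 d.
larval: 129 / (28.7 − 14.9) = 129 / 13.8 = 9.348 d.
pupal: 120 / (28.7 − 15.7) = 120 / 13.0 = 9.231 d.
Sum = 27.739 ≈ 27.7 days.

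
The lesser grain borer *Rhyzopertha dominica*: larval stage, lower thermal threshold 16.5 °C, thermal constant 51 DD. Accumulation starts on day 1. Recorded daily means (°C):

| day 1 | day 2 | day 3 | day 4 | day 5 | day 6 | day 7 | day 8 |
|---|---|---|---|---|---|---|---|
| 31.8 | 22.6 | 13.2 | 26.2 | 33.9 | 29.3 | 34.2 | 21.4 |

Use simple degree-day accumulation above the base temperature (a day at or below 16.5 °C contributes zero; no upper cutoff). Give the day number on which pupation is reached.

day 6

Daily DD above 16.5 °C: 15.3, 6.1, 0.0, 9.7, 17.4, 12.8, 17.7, 4.9.
Cumulative: 15.3, 21.4, 21.4, 31.1, 48.5, 61.3, 79.0, 83.9.
The total first reaches 51 DD on day 6.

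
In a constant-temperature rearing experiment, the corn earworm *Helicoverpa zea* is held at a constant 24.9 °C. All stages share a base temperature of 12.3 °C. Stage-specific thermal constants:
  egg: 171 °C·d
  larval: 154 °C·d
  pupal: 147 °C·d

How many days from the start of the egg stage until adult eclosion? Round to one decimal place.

37.5 days

Daily accumulation at 24.9 °C = 24.9 − 12.3 = 12.6 DD/day.
Total K = 171 + 154 + 147 = 472 DD.
Total duration = 472 / 12.6 = 37.460 ≈ 37.5 days.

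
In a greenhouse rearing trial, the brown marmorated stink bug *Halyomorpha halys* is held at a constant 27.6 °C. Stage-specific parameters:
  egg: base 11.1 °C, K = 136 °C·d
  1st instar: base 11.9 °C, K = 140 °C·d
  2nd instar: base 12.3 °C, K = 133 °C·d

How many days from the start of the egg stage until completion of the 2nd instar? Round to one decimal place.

25.9 days

egg: 136 / (27.6 − 11.1) = 136 / 16.5 = 8.242 d.
1st instar: 140 / (27.6 − 11.9) = 140 / 15.7 = 8.917 d.
2nd instar: 133 / (27.6 − 12.3) = 133 / 15.3 = 8.693 d.
Sum = 25.852 ≈ 25.9 days.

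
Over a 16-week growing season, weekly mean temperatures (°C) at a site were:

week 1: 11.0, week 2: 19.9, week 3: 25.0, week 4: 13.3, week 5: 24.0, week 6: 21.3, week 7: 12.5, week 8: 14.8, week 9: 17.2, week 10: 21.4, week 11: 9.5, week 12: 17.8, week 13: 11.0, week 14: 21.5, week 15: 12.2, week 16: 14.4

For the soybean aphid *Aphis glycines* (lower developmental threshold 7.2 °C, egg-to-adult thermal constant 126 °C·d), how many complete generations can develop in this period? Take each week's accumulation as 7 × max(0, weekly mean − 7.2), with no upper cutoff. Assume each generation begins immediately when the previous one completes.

Weekly DD (7 × max(0, T̄ − 7.2)): 26.6, 88.9, 124.6, 42.7, 117.6, 98.7, 37.1, 53.2, 70.0, 99.4, 16.1, 74.2, 26.6, 100.1, 35.0, 50.4.
Season total = 1061.2 DD.
Complete generations = ⌊1061.2 / 126⌋ = 8.

8 generations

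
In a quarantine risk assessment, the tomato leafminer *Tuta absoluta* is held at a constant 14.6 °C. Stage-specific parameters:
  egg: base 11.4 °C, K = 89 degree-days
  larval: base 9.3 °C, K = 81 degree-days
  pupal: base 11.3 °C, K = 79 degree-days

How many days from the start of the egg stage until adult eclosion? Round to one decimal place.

egg: 89 / (14.6 − 11.4) = 89 / 3.2 = 27.813 d.
larval: 81 / (14.6 − 9.3) = 81 / 5.3 = 15.283 d.
pupal: 79 / (14.6 − 11.3) = 79 / 3.3 = 23.939 d.
Sum = 67.035 ≈ 67.0 days.

67.0 days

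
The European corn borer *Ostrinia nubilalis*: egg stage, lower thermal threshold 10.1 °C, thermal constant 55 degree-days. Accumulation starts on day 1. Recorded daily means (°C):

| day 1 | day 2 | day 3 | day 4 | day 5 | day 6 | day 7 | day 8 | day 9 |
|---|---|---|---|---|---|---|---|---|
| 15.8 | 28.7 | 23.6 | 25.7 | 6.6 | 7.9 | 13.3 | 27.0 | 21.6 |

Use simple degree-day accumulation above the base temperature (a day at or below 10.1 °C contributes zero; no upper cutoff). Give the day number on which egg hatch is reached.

day 7

Daily DD above 10.1 °C: 5.7, 18.6, 13.5, 15.6, 0.0, 0.0, 3.2, 16.9, 11.5.
Cumulative: 5.7, 24.3, 37.8, 53.4, 53.4, 53.4, 56.6, 73.5, 85.0.
The total first reaches 55 DD on day 7.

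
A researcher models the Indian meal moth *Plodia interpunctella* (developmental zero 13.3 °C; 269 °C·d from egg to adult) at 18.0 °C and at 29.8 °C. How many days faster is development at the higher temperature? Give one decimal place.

40.9 days

At 18.0 °C: 269 / (18.0 − 13.3) = 269 / 4.7 = 57.234 d.
At 29.8 °C: 269 / (29.8 − 13.3) = 269 / 16.5 = 16.303 d.
Difference = |57.234 − 16.303| = 40.931 ≈ 40.9 days.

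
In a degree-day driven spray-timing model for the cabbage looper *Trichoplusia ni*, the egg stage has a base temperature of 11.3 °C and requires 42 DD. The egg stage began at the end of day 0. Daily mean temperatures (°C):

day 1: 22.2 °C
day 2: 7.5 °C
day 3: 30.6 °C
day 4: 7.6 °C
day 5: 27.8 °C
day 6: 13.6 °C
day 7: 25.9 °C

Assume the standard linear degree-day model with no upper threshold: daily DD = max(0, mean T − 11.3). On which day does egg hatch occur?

Daily DD above 11.3 °C: 10.9, 0.0, 19.3, 0.0, 16.5, 2.3, 14.6.
Cumulative: 10.9, 10.9, 30.2, 30.2, 46.7, 49.0, 63.6.
The total first reaches 42 DD on day 5.

day 5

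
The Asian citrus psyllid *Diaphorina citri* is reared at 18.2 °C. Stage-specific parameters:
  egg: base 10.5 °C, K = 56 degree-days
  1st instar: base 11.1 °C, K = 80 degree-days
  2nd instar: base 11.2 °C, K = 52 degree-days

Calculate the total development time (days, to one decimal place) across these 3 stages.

egg: 56 / (18.2 − 10.5) = 56 / 7.7 = 7.273 d.
1st instar: 80 / (18.2 − 11.1) = 80 / 7.1 = 11.268 d.
2nd instar: 52 / (18.2 − 11.2) = 52 / 7.0 = 7.429 d.
Sum = 25.969 ≈ 26.0 days.

26.0 days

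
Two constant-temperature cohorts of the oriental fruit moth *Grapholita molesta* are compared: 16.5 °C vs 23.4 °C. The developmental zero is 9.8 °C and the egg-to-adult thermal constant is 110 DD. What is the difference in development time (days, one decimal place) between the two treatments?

At 16.5 °C: 110 / (16.5 − 9.8) = 110 / 6.7 = 16.418 d.
At 23.4 °C: 110 / (23.4 − 9.8) = 110 / 13.6 = 8.088 d.
Difference = |16.418 − 8.088| = 8.330 ≈ 8.3 days.

8.3 days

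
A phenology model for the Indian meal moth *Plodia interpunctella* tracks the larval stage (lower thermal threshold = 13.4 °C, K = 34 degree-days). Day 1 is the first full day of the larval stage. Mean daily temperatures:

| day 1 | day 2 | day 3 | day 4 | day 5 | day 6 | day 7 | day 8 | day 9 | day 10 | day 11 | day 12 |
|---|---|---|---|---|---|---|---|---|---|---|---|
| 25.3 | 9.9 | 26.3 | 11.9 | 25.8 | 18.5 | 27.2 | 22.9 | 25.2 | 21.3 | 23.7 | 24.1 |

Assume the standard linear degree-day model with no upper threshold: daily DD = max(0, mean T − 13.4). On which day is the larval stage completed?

Daily DD above 13.4 °C: 11.9, 0.0, 12.9, 0.0, 12.4, 5.1, 13.8, 9.5, 11.8, 7.9, 10.3, 10.7.
Cumulative: 11.9, 11.9, 24.8, 24.8, 37.2, 42.3, 56.1, 65.6, 77.4, 85.3, 95.6, 106.3.
The total first reaches 34 DD on day 5.

day 5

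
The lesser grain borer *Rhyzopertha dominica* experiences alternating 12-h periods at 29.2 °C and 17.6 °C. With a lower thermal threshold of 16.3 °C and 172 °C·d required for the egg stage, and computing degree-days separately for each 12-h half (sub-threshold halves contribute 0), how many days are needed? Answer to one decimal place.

24.2 days

Day half: max(0, 29.2 − 16.3) × 0.5 = 12.9 × 0.5 = 6.45 DD.
Night half: max(0, 17.6 − 16.3) × 0.5 = 1.3 × 0.5 = 0.65 DD.
Per 24 h: 7.10 DD/day.
Duration = 172 / 7.10 = 24.225 ≈ 24.2 days.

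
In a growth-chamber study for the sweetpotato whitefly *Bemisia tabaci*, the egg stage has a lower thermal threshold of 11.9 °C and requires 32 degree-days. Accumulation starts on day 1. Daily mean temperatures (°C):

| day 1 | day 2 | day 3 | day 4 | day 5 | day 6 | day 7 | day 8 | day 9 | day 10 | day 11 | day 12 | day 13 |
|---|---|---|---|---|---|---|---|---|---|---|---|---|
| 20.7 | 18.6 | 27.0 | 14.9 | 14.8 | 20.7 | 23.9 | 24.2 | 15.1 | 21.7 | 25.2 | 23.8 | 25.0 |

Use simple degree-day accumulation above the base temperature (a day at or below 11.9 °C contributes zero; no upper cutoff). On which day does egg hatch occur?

day 4

Daily DD above 11.9 °C: 8.8, 6.7, 15.1, 3.0, 2.9, 8.8, 12.0, 12.3, 3.2, 9.8, 13.3, 11.9, 13.1.
Cumulative: 8.8, 15.5, 30.6, 33.6, 36.5, 45.3, 57.3, 69.6, 72.8, 82.6, 95.9, 107.8, 120.9.
The total first reaches 32 DD on day 4.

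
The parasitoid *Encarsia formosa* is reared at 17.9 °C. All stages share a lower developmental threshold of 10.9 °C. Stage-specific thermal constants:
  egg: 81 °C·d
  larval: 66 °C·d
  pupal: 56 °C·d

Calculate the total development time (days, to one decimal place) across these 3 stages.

Daily accumulation at 17.9 °C = 17.9 − 10.9 = 7.0 DD/day.
Total K = 81 + 66 + 56 = 203 DD.
Total duration = 203 / 7.0 = 29.000 ≈ 29.0 days.

29.0 days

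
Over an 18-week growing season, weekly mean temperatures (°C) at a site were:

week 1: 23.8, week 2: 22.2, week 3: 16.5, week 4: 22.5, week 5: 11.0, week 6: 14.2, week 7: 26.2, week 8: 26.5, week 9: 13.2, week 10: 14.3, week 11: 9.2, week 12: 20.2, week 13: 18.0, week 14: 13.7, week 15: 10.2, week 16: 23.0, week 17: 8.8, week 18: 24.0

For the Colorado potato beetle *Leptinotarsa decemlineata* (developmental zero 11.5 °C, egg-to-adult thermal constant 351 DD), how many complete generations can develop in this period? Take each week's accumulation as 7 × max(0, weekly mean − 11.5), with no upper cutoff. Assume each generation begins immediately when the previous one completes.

2 generations

Weekly DD (7 × max(0, T̄ − 11.5)): 86.1, 74.9, 35.0, 77.0, 0.0, 18.9, 102.9, 105.0, 11.9, 19.6, 0.0, 60.9, 45.5, 15.4, 0.0, 80.5, 0.0, 87.5.
Season total = 821.1 DD.
Complete generations = ⌊821.1 / 351⌋ = 2.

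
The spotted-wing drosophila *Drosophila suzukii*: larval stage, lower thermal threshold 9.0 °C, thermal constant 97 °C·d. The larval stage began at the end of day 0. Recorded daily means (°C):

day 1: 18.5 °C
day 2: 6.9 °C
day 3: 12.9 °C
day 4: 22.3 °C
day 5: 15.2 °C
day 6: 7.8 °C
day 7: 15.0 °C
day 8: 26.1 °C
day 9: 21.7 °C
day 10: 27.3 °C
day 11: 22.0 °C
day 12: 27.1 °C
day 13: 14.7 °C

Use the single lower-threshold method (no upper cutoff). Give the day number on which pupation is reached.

Daily DD above 9.0 °C: 9.5, 0.0, 3.9, 13.3, 6.2, 0.0, 6.0, 17.1, 12.7, 18.3, 13.0, 18.1, 5.7.
Cumulative: 9.5, 9.5, 13.4, 26.7, 32.9, 32.9, 38.9, 56.0, 68.7, 87.0, 100.0, 118.1, 123.8.
The total first reaches 97 DD on day 11.

day 11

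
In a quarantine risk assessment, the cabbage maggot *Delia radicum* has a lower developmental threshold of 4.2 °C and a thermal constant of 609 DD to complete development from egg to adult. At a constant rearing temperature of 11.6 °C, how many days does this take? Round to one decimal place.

82.3 days

Daily accumulation = 11.6 − 4.2 = 7.4 DD/day.
Duration = 609 / 7.4 = 82.297 ≈ 82.3 days.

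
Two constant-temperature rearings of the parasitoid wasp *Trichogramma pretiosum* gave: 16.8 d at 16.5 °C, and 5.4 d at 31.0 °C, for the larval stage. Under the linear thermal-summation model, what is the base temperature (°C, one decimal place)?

Under the model K = D·(T − T_b), so D₁·(T₁ − T_b) = D₂·(T₂ − T_b).
16.8·(16.5 − T_b) = 5.4·(31.0 − T_b)
T_b = (16.8·16.5 − 5.4·31.0) / (16.8 − 5.4) = 109.80 / 11.4 = 9.632 °C ≈ 9.6 °C.

9.6 °C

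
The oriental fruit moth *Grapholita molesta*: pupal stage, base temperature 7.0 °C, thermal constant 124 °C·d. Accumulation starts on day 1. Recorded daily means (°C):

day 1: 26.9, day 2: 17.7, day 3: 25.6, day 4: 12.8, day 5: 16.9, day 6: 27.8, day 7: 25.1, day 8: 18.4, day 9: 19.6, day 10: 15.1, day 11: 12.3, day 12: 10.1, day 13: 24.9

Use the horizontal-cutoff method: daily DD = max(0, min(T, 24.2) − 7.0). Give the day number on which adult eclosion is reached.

day 10

Daily DD above 7.0 °C (capped at 17.2): 17.2, 10.7, 17.2, 5.8, 9.9, 17.2, 17.2, 11.4, 12.6, 8.1, 5.3, 3.1, 17.2.
Cumulative: 17.2, 27.9, 45.1, 50.9, 60.8, 78.0, 95.2, 106.6, 119.2, 127.3, 132.6, 135.7, 152.9.
The total first reaches 124 DD on day 10.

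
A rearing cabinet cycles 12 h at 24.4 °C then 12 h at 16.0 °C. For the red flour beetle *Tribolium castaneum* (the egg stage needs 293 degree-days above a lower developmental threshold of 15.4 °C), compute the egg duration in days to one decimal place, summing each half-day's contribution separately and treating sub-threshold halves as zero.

Day half: max(0, 24.4 − 15.4) × 0.5 = 9.0 × 0.5 = 4.50 DD.
Night half: max(0, 16.0 − 15.4) × 0.5 = 0.6 × 0.5 = 0.30 DD.
Per 24 h: 4.80 DD/day.
Duration = 293 / 4.80 = 61.042 ≈ 61.0 days.

61.0 days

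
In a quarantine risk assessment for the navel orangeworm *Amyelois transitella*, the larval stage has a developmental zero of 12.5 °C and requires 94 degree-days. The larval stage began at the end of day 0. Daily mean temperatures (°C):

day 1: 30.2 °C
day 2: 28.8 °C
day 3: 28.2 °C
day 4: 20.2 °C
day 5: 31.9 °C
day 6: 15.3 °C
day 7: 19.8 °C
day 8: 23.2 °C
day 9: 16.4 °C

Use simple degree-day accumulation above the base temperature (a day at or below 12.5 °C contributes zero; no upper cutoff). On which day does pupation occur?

Daily DD above 12.5 °C: 17.7, 16.3, 15.7, 7.7, 19.4, 2.8, 7.3, 10.7, 3.9.
Cumulative: 17.7, 34.0, 49.7, 57.4, 76.8, 79.6, 86.9, 97.6, 101.5.
The total first reaches 94 DD on day 8.

day 8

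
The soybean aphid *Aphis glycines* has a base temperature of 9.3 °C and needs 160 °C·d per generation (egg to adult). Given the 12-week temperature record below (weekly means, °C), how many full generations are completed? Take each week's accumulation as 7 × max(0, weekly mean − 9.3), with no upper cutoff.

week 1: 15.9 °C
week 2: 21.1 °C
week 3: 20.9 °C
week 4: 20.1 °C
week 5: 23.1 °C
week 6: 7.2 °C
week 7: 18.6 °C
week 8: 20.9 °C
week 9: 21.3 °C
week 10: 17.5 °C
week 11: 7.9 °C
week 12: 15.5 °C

Weekly DD (7 × max(0, T̄ − 9.3)): 46.2, 82.6, 81.2, 75.6, 96.6, 0.0, 65.1, 81.2, 84.0, 57.4, 0.0, 43.4.
Season total = 713.3 DD.
Complete generations = ⌊713.3 / 160⌋ = 4.

4 generations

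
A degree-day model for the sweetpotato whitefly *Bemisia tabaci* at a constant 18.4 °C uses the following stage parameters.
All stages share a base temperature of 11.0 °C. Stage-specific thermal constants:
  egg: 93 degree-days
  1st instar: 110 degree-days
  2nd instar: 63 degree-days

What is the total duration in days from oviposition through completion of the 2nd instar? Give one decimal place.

35.9 days

Daily accumulation at 18.4 °C = 18.4 − 11.0 = 7.4 DD/day.
Total K = 93 + 110 + 63 = 266 DD.
Total duration = 266 / 7.4 = 35.946 ≈ 35.9 days.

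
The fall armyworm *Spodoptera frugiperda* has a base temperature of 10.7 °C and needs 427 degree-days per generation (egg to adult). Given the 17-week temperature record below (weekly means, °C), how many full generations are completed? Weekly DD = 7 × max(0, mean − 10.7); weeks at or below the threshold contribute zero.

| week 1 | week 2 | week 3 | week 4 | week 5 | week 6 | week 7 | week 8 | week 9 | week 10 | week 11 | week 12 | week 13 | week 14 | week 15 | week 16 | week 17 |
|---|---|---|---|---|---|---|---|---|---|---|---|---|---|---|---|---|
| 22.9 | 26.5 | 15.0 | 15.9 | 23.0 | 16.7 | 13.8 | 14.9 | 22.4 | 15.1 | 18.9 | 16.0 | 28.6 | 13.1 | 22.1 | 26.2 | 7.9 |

Weekly DD (7 × max(0, T̄ − 10.7)): 85.4, 110.6, 30.1, 36.4, 86.1, 42.0, 21.7, 29.4, 81.9, 30.8, 57.4, 37.1, 125.3, 16.8, 79.8, 108.5, 0.0.
Season total = 979.3 DD.
Complete generations = ⌊979.3 / 427⌋ = 2.

2 generations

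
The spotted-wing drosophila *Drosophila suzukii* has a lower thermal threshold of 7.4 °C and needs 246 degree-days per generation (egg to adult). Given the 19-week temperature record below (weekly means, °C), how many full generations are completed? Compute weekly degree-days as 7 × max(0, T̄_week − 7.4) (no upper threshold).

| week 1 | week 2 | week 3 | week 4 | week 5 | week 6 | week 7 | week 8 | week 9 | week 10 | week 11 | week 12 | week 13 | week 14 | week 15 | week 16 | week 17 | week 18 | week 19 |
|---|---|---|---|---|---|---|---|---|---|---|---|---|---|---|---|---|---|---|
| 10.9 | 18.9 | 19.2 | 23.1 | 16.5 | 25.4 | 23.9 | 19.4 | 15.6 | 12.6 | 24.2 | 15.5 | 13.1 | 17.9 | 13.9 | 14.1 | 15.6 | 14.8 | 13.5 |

Weekly DD (7 × max(0, T̄ − 7.4)): 24.5, 80.5, 82.6, 109.9, 63.7, 126.0, 115.5, 84.0, 57.4, 36.4, 117.6, 56.7, 39.9, 73.5, 45.5, 46.9, 57.4, 51.8, 42.7.
Season total = 1312.5 DD.
Complete generations = ⌊1312.5 / 246⌋ = 5.

5 generations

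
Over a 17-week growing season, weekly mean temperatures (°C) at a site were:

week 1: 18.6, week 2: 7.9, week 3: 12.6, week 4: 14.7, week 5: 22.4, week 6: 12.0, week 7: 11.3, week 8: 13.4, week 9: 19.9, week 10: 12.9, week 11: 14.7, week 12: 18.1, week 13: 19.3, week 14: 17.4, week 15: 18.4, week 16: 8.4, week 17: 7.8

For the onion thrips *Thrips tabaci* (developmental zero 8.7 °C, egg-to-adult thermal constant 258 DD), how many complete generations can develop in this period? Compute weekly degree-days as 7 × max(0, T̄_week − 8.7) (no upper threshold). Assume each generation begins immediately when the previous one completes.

Weekly DD (7 × max(0, T̄ − 8.7)): 69.3, 0.0, 27.3, 42.0, 95.9, 23.1, 18.2, 32.9, 78.4, 29.4, 42.0, 65.8, 74.2, 60.9, 67.9, 0.0, 0.0.
Season total = 727.3 DD.
Complete generations = ⌊727.3 / 258⌋ = 2.

2 generations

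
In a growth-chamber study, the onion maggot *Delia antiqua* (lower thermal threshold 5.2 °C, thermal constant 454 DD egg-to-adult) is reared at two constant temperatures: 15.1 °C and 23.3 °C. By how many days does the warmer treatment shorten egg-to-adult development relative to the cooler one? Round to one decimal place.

20.8 days

At 15.1 °C: 454 / (15.1 − 5.2) = 454 / 9.9 = 45.859 d.
At 23.3 °C: 454 / (23.3 − 5.2) = 454 / 18.1 = 25.083 d.
Difference = |45.859 − 25.083| = 20.776 ≈ 20.8 days.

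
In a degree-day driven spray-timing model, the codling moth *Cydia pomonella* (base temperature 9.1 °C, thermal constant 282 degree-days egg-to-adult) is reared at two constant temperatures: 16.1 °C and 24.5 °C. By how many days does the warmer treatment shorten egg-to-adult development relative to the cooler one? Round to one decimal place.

22.0 days

At 16.1 °C: 282 / (16.1 − 9.1) = 282 / 7.0 = 40.286 d.
At 24.5 °C: 282 / (24.5 − 9.1) = 282 / 15.4 = 18.312 d.
Difference = |40.286 − 18.312| = 21.974 ≈ 22.0 days.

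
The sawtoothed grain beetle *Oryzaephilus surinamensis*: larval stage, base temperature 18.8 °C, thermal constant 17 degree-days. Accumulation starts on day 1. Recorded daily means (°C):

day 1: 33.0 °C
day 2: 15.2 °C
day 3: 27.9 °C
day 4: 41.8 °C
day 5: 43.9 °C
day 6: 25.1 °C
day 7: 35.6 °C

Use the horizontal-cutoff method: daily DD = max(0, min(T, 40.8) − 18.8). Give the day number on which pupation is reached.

day 3

Daily DD above 18.8 °C (capped at 22.0): 14.2, 0.0, 9.1, 22.0, 22.0, 6.3, 16.8.
Cumulative: 14.2, 14.2, 23.3, 45.3, 67.3, 73.6, 90.4.
The total first reaches 17 DD on day 3.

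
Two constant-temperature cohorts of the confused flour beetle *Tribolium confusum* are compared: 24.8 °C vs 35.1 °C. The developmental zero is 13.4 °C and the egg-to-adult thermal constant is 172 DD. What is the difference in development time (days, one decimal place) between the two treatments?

At 24.8 °C: 172 / (24.8 − 13.4) = 172 / 11.4 = 15.088 d.
At 35.1 °C: 172 / (35.1 − 13.4) = 172 / 21.7 = 7.926 d.
Difference = |15.088 − 7.926| = 7.161 ≈ 7.2 days.

7.2 days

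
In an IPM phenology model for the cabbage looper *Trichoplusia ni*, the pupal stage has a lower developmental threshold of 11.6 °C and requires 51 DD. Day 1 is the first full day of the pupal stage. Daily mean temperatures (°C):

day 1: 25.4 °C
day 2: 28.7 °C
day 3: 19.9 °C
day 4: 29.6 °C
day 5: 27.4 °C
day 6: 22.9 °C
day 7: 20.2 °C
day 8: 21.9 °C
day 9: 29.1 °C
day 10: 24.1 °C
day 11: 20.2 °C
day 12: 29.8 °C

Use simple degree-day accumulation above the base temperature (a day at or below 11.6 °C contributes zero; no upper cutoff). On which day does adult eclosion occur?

Daily DD above 11.6 °C: 13.8, 17.1, 8.3, 18.0, 15.8, 11.3, 8.6, 10.3, 17.5, 12.5, 8.6, 18.2.
Cumulative: 13.8, 30.9, 39.2, 57.2, 73.0, 84.3, 92.9, 103.2, 120.7, 133.2, 141.8, 160.0.
The total first reaches 51 DD on day 4.

day 4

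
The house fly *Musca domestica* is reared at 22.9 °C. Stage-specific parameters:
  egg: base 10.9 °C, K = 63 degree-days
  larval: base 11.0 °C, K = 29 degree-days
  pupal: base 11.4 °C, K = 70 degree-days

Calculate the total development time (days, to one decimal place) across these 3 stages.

13.8 days

egg: 63 / (22.9 − 10.9) = 63 / 12.0 = 5.250 d.
larval: 29 / (22.9 − 11.0) = 29 / 11.9 = 2.437 d.
pupal: 70 / (22.9 − 11.4) = 70 / 11.5 = 6.087 d.
Sum = 13.774 ≈ 13.8 days.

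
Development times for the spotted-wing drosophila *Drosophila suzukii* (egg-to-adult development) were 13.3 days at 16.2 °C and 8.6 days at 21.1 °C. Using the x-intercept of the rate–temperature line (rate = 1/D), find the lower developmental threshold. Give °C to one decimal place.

7.2 °C

Under the model K = D·(T − T_b), so D₁·(T₁ − T_b) = D₂·(T₂ − T_b).
13.3·(16.2 − T_b) = 8.6·(21.1 − T_b)
T_b = (13.3·16.2 − 8.6·21.1) / (13.3 − 8.6) = 34.00 / 4.7 = 7.234 °C ≈ 7.2 °C.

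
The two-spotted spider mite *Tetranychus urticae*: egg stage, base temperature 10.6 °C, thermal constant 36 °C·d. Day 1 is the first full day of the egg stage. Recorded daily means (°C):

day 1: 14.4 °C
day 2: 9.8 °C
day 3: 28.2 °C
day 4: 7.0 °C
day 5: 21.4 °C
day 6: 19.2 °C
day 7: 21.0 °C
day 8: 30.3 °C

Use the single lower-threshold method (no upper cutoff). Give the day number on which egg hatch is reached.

Daily DD above 10.6 °C: 3.8, 0.0, 17.6, 0.0, 10.8, 8.6, 10.4, 19.7.
Cumulative: 3.8, 3.8, 21.4, 21.4, 32.2, 40.8, 51.2, 70.9.
The total first reaches 36 DD on day 6.

day 6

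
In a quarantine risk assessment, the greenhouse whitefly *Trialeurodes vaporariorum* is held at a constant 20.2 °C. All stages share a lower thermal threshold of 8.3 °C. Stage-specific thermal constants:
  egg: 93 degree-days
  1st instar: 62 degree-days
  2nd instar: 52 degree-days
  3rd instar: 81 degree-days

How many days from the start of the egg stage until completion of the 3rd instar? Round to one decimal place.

24.2 days

Daily accumulation at 20.2 °C = 20.2 − 8.3 = 11.9 DD/day.
Total K = 93 + 62 + 52 + 81 = 288 DD.
Total duration = 288 / 11.9 = 24.202 ≈ 24.2 days.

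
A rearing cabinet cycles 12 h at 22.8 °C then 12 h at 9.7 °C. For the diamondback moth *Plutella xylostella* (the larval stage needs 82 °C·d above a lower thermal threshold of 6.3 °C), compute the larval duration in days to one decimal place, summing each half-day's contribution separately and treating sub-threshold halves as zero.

8.2 days

Day half: max(0, 22.8 − 6.3) × 0.5 = 16.5 × 0.5 = 8.25 DD.
Night half: max(0, 9.7 − 6.3) × 0.5 = 3.4 × 0.5 = 1.70 DD.
Per 24 h: 9.95 DD/day.
Duration = 82 / 9.95 = 8.241 ≈ 8.2 days.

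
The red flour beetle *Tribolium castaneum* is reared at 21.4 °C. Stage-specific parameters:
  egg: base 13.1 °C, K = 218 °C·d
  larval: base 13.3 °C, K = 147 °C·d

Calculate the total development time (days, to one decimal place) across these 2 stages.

egg: 218 / (21.4 − 13.1) = 218 / 8.3 = 26.265 d.
larval: 147 / (21.4 − 13.3) = 147 / 8.1 = 18.148 d.
Sum = 44.413 ≈ 44.4 days.

44.4 days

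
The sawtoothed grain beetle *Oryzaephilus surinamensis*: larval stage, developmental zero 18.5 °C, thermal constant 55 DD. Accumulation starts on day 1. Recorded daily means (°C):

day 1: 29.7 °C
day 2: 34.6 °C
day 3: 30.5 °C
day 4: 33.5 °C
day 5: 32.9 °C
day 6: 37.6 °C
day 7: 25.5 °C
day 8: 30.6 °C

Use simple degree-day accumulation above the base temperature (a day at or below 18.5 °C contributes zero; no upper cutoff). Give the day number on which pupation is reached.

day 5

Daily DD above 18.5 °C: 11.2, 16.1, 12.0, 15.0, 14.4, 19.1, 7.0, 12.1.
Cumulative: 11.2, 27.3, 39.3, 54.3, 68.7, 87.8, 94.8, 106.9.
The total first reaches 55 DD on day 5.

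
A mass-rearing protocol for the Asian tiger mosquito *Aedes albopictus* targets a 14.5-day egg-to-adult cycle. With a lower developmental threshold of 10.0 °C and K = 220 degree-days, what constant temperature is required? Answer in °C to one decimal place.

Required daily accumulation = 220 / 14.5 = 15.172 DD/day.
T = T_base + 15.172 = 10.0 + 15.172 = 25.172 ≈ 25.2 °C.

25.2 °C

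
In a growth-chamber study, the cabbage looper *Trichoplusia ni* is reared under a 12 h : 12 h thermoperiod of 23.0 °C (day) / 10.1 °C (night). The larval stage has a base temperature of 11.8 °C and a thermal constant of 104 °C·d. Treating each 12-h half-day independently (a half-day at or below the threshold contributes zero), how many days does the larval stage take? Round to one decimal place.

18.6 days

Day half: max(0, 23.0 − 11.8) × 0.5 = 11.2 × 0.5 = 5.60 DD.
Night half: max(0, 10.1 − 11.8) × 0.5 = 0.0 × 0.5 = 0.00 DD.
Per 24 h: 5.60 DD/day.
Duration = 104 / 5.60 = 18.571 ≈ 18.6 days.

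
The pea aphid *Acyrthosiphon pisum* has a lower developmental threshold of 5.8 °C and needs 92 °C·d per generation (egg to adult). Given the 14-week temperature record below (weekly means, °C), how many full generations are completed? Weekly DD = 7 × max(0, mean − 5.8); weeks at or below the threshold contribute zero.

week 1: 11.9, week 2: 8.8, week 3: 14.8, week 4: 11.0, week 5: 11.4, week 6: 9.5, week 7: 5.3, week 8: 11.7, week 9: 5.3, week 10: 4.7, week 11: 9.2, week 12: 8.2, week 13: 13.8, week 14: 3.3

Weekly DD (7 × max(0, T̄ − 5.8)): 42.7, 21.0, 63.0, 36.4, 39.2, 25.9, 0.0, 41.3, 0.0, 0.0, 23.8, 16.8, 56.0, 0.0.
Season total = 366.1 DD.
Complete generations = ⌊366.1 / 92⌋ = 3.

3 generations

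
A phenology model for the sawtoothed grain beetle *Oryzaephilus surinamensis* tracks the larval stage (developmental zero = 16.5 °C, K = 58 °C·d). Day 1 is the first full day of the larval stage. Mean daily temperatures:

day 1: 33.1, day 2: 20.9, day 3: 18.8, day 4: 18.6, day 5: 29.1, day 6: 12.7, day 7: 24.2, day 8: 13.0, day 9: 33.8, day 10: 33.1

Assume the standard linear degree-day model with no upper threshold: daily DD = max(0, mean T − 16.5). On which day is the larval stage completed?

Daily DD above 16.5 °C: 16.6, 4.4, 2.3, 2.1, 12.6, 0.0, 7.7, 0.0, 17.3, 16.6.
Cumulative: 16.6, 21.0, 23.3, 25.4, 38.0, 38.0, 45.7, 45.7, 63.0, 79.6.
The total first reaches 58 DD on day 9.

day 9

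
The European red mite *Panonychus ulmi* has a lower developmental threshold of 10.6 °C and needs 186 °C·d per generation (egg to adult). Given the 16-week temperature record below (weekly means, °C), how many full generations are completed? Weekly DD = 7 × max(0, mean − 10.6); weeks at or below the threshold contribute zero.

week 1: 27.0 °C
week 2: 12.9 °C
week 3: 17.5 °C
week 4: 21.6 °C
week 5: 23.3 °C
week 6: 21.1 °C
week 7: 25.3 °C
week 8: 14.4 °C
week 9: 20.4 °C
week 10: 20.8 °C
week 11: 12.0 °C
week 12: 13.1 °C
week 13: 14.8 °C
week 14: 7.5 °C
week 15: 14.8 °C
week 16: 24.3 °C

4 generations

Weekly DD (7 × max(0, T̄ − 10.6)): 114.8, 16.1, 48.3, 77.0, 88.9, 73.5, 102.9, 26.6, 68.6, 71.4, 9.8, 17.5, 29.4, 0.0, 29.4, 95.9.
Season total = 870.1 DD.
Complete generations = ⌊870.1 / 186⌋ = 4.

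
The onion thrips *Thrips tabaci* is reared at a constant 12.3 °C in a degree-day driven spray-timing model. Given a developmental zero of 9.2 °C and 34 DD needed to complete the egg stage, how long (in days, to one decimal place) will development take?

11.0 days

Daily accumulation = 12.3 − 9.2 = 3.1 DD/day.
Duration = 34 / 3.1 = 10.968 ≈ 11.0 days.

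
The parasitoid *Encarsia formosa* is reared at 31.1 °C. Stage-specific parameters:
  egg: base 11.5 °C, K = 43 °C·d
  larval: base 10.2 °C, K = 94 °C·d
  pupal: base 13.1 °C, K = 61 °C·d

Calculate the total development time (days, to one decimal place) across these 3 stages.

10.1 days

egg: 43 / (31.1 − 11.5) = 43 / 19.6 = 2.194 d.
larval: 94 / (31.1 − 10.2) = 94 / 20.9 = 4.498 d.
pupal: 61 / (31.1 − 13.1) = 61 / 18.0 = 3.389 d.
Sum = 10.080 ≈ 10.1 days.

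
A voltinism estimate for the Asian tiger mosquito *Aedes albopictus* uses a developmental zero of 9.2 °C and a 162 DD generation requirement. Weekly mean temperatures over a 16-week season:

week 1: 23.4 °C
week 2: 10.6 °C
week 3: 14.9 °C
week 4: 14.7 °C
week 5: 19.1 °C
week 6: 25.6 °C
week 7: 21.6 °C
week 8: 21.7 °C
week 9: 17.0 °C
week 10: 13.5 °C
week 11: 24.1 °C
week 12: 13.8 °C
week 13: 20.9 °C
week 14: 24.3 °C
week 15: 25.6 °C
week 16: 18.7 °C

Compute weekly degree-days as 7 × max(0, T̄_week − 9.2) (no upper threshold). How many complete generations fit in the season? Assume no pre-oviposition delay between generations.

Weekly DD (7 × max(0, T̄ − 9.2)): 99.4, 9.8, 39.9, 38.5, 69.3, 114.8, 86.8, 87.5, 54.6, 30.1, 104.3, 32.2, 81.9, 105.7, 114.8, 66.5.
Season total = 1136.1 DD.
Complete generations = ⌊1136.1 / 162⌋ = 7.

7 generations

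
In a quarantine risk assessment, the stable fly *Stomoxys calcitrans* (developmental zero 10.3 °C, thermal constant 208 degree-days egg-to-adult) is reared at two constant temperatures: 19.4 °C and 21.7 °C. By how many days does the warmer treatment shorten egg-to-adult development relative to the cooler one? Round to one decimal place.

4.6 days

At 19.4 °C: 208 / (19.4 − 10.3) = 208 / 9.1 = 22.857 d.
At 21.7 °C: 208 / (21.7 − 10.3) = 208 / 11.4 = 18.246 d.
Difference = |22.857 − 18.246| = 4.612 ≈ 4.6 days.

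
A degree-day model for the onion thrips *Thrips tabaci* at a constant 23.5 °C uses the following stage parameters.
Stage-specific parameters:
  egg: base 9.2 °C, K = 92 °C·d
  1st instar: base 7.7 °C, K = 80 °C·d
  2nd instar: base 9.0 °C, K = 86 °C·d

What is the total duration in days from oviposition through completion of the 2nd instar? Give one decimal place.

egg: 92 / (23.5 − 9.2) = 92 / 14.3 = 6.434 d.
1st instar: 80 / (23.5 − 7.7) = 80 / 15.8 = 5.063 d.
2nd instar: 86 / (23.5 − 9.0) = 86 / 14.5 = 5.931 d.
Sum = 17.428 ≈ 17.4 days.

17.4 days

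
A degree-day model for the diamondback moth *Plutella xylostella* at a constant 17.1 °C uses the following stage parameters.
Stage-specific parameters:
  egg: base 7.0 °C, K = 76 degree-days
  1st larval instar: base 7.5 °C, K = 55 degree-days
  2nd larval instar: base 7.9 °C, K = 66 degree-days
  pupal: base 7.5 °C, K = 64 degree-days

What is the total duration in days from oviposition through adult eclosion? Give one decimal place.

27.1 days

egg: 76 / (17.1 − 7.0) = 76 / 10.1 = 7.525 d.
1st larval instar: 55 / (17.1 − 7.5) = 55 / 9.6 = 5.729 d.
2nd larval instar: 66 / (17.1 − 7.9) = 66 / 9.2 = 7.174 d.
pupal: 64 / (17.1 − 7.5) = 64 / 9.6 = 6.667 d.
Sum = 27.094 ≈ 27.1 days.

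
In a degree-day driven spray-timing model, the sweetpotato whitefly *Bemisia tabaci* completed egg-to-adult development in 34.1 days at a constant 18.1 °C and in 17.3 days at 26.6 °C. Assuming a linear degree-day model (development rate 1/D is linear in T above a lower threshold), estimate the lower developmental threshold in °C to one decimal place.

Equal thermal constants: D₁(T₁ − T_b) = D₂(T₂ − T_b).
34.1·(18.1 − T_b) = 17.3·(26.6 − T_b)
T_b = (34.1·18.1 − 17.3·26.6) / (34.1 − 17.3) = 157.03 / 16.8 = 9.347 °C ≈ 9.3 °C.

9.3 °C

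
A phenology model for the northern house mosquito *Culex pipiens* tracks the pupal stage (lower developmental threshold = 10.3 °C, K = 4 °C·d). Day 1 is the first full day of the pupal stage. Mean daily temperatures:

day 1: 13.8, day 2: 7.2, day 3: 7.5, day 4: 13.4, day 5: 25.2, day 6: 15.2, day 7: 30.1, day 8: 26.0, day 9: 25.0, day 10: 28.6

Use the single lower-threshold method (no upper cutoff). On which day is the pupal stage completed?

day 4

Daily DD above 10.3 °C: 3.5, 0.0, 0.0, 3.1, 14.9, 4.9, 19.8, 15.7, 14.7, 18.3.
Cumulative: 3.5, 3.5, 3.5, 6.6, 21.5, 26.4, 46.2, 61.9, 76.6, 94.9.
The total first reaches 4 DD on day 4.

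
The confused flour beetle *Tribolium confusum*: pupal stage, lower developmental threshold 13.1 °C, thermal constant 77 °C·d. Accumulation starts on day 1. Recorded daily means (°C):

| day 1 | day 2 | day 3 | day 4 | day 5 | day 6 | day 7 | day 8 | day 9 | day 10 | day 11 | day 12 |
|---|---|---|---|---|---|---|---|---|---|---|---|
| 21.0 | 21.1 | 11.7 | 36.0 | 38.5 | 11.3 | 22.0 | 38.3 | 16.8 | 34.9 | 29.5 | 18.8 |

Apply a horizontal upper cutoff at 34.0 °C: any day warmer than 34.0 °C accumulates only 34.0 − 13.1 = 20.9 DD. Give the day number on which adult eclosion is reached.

day 8

Daily DD above 13.1 °C (capped at 20.9): 7.9, 8.0, 0.0, 20.9, 20.9, 0.0, 8.9, 20.9, 3.7, 20.9, 16.4, 5.7.
Cumulative: 7.9, 15.9, 15.9, 36.8, 57.7, 57.7, 66.6, 87.5, 91.2, 112.1, 128.5, 134.2.
The total first reaches 77 DD on day 8.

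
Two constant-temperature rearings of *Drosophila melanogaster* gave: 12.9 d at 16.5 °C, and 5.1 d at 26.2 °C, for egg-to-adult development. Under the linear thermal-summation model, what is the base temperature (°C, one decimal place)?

Under the model K = D·(T − T_b), so D₁·(T₁ − T_b) = D₂·(T₂ − T_b).
12.9·(16.5 − T_b) = 5.1·(26.2 − T_b)
T_b = (12.9·16.5 − 5.1·26.2) / (12.9 − 5.1) = 79.23 / 7.8 = 10.158 °C ≈ 10.2 °C.

10.2 °C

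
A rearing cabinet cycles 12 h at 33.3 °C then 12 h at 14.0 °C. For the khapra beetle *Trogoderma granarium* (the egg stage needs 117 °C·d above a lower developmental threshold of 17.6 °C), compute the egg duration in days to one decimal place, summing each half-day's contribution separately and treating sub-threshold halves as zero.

14.9 days

Day half: max(0, 33.3 − 17.6) × 0.5 = 15.7 × 0.5 = 7.85 DD.
Night half: max(0, 14.0 − 17.6) × 0.5 = 0.0 × 0.5 = 0.00 DD.
Per 24 h: 7.85 DD/day.
Duration = 117 / 7.85 = 14.904 ≈ 14.9 days.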